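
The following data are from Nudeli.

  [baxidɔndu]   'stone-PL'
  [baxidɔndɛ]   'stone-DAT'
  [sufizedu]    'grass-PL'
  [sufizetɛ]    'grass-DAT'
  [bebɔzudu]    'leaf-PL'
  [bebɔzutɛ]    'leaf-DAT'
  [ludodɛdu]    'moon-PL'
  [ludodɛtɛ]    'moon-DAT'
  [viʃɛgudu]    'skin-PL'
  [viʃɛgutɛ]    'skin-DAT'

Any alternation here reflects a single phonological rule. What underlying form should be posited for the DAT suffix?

/-tɛ/

The DAT suffix surfaces as [-dɛ] and [-tɛ], depending on the final segment of the stem.
By contrast the PL suffix keeps its initial [d] throughout — that segment must be underlying.
The DAT suffix is therefore /-tɛ/ underlyingly, with post-nasal voicing: voiceless stops become voiced after a nasal.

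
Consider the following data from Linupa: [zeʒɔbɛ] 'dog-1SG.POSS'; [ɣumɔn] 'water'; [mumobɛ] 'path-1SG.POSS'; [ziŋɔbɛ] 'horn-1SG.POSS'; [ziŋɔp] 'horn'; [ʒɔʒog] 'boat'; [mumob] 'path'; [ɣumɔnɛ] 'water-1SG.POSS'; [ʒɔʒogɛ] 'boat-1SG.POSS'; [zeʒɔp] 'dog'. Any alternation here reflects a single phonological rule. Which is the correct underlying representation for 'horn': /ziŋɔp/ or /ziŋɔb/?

/ziŋɔp/

The stem for 'horn' ends in [b] in [ziŋɔbɛ] but [p] in [ziŋɔp].
The stem 'path' ([mumobɛ], [mumob]) shows [b] unchanged in both environments, so [b] cannot be basic with [p] derived in isolation.
Therefore /p/ is basic and [b] is derived by intervocalic voicing (voiceless stops become voiced between vowels).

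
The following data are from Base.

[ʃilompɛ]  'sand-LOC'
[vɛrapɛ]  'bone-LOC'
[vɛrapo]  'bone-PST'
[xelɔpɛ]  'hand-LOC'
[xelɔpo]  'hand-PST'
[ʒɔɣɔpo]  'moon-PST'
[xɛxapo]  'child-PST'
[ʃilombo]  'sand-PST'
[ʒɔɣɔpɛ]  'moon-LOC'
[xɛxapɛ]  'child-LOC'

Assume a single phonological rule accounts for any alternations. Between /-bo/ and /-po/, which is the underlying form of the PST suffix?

/-bo/

The PST morpheme has two allomorphs, [-bo] and [-po].
The LOC suffix, which begins with [p], is invariant after every stem; so [p] is not altered by any rule here.
The PST suffix is therefore /-bo/ underlyingly, with post-vocalic devoicing: voiced stops become voiceless after a vowel.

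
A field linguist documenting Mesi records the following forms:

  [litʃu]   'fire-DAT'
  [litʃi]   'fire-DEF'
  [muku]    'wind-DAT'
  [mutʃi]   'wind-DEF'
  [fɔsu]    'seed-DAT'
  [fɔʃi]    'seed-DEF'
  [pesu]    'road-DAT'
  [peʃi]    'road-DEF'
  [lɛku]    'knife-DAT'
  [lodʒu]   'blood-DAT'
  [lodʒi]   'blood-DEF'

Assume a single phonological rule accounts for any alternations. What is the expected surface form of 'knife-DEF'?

In [muku] and [mutʃi] the final segment of 'wind' alternates: [k] ~ [tʃ].
Compare 'fire', with invariant [tʃ] in [litʃu] and [litʃi]: an analysis with underlying /tʃ/ and a rule producing [k] before the DAT suffix would wrongly predict alternation here too.
Therefore /k/ is basic and [tʃ] is derived by palatalization before a front vowel (/k/ and /s/ become palato-alveolar [tʃ] and [ʃ] before a front vowel).
From [lɛku] the stem 'knife' is /lɛk/; before a front vowel this yields [lɛtʃi].

[lɛtʃi]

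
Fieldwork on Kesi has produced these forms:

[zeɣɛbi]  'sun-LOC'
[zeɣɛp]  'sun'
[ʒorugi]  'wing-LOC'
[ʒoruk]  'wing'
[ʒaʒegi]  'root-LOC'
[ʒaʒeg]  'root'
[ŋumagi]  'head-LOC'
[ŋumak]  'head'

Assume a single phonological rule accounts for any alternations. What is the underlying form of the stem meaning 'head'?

In [ŋumagi] and [ŋumak] the final segment of 'head' alternates: [g] ~ [k].
If /g/ were underlying and a rule turned it into [k] in isolation, 'root' would also alternate; but it has [g] in both [ʒaʒegi] and [ʒaʒeg].
The alternation reflects intervocalic voicing: voiceless stops become voiced between vowels. /k/ is underlying.

/ŋumak/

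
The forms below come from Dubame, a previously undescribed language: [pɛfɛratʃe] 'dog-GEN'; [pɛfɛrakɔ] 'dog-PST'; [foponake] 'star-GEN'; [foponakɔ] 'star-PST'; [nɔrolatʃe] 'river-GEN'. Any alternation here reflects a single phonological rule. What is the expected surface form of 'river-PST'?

[nɔrolakɔ]

The root 'dog' surfaces as [pɛfɛratʃe] and [pɛfɛrakɔ], with a stem-final [tʃ] ~ [k] alternation.
Compare 'star', with invariant [k] in [foponake] and [foponakɔ]: an analysis with underlying /k/ and a rule producing [tʃ] before the GEN suffix would wrongly predict alternation here too.
The underlying segment must be /tʃ/; palato-alveolar /tʃ/ becomes [k] when no front vowel follows, yielding [k] there.
From [nɔrolatʃe] the stem 'river' is /nɔrolatʃ/; when no front vowel follows this yields [nɔrolakɔ].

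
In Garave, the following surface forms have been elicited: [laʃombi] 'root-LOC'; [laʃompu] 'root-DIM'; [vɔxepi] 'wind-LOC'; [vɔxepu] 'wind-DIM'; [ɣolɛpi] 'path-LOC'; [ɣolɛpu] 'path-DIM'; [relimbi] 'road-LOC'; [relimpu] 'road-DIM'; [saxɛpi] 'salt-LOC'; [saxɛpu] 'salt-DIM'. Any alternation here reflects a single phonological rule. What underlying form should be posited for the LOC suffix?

The LOC suffix surfaces as [-bi] and [-pi], depending on the final segment of the stem.
The DIM suffix, which begins with [p], is invariant after every stem; so [p] is not altered by any rule here.
So the underlying form is /-bi/, and voiced stops become voiceless after a vowel.

/-bi/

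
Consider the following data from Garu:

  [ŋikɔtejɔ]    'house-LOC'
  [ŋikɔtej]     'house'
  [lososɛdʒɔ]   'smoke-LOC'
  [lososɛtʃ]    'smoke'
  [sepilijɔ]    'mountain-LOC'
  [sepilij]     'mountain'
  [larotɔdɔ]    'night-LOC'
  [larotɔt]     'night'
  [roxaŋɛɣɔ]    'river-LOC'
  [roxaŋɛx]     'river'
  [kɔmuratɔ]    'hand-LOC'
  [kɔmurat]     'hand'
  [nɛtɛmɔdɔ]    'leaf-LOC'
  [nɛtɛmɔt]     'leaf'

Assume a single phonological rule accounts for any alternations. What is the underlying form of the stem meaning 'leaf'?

/nɛtɛmɔd/

The root 'leaf' surfaces as [nɛtɛmɔdɔ] and [nɛtɛmɔt], with a stem-final [d] ~ [t] alternation.
If /t/ were underlying and a rule turned it into [d] before the LOC suffix, 'hand' would also alternate; but it has [t] in both [kɔmuratɔ] and [kɔmurat].
The underlying segment must be /d/; voiced obstruents become voiceless word-finally, yielding [t] there.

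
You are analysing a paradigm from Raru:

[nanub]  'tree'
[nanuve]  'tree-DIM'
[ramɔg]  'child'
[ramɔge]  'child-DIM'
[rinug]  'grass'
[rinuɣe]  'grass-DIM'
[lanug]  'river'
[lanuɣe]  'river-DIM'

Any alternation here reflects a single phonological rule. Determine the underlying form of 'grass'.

/rinuɣ/

In [rinug] and [rinuɣe] the final segment of 'grass' alternates: [g] ~ [ɣ].
Compare 'child', with invariant [g] in [ramɔg] and [ramɔge]: an analysis with underlying /g/ and a rule producing [ɣ] before the DIM suffix would wrongly predict alternation here too.
The alternation reflects word-final hardening: voiced fricatives become stops word-finally. /ɣ/ is underlying.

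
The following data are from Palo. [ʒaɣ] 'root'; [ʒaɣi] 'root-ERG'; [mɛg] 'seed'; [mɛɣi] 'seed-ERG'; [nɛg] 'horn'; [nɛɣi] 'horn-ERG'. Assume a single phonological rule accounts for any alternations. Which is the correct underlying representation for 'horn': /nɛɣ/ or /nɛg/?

The root 'horn' surfaces as [nɛg] and [nɛɣi], with a stem-final [g] ~ [ɣ] alternation.
Compare 'root', with invariant [ɣ] in [ʒaɣ] and [ʒaɣi]: an analysis with underlying /ɣ/ and a rule producing [g] in isolation would wrongly predict alternation here too.
The alternation reflects intervocalic spirantization: voiced stops become fricatives between vowels. /g/ is underlying.

/nɛg/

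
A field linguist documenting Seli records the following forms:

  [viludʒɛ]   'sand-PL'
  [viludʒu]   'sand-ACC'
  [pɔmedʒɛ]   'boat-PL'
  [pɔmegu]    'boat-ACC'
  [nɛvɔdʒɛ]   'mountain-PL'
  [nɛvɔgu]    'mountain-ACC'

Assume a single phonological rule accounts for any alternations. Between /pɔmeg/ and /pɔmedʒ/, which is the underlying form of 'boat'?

The stem for 'boat' ends in [dʒ] in [pɔmedʒɛ] but [g] in [pɔmegu].
The stem 'sand' ([viludʒɛ], [viludʒu]) shows [dʒ] unchanged in both environments, so [dʒ] cannot be basic with [g] derived before the ACC suffix.
The alternation reflects palatalization before a front vowel: /g/ becomes palato-alveolar [dʒ] before a front vowel. /g/ is underlying.

/pɔmeg/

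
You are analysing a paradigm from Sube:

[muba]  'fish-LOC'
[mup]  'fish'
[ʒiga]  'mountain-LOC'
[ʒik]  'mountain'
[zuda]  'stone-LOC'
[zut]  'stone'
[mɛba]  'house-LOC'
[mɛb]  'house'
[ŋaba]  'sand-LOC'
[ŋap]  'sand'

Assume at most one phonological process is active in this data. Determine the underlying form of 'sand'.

The stem for 'sand' ends in [b] in [ŋaba] but [p] in [ŋap].
But 'house' keeps [b] in both environments ([mɛba], [mɛb]), so there is no rule changing /b/ to [p] in isolation.
Therefore /p/ is basic and [b] is derived by intervocalic voicing (voiceless stops become voiced between vowels).
Hence 'sand' is /ŋap/ underlyingly.

/ŋap/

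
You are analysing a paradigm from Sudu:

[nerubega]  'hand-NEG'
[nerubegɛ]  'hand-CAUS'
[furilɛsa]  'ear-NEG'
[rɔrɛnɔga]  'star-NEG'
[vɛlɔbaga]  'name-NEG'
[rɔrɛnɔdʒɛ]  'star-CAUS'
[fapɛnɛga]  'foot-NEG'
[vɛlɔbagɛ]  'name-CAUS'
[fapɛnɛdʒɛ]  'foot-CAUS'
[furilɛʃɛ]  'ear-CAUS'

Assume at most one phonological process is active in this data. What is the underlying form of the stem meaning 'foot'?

The root 'foot' surfaces as [fapɛnɛga] and [fapɛnɛdʒɛ], with a stem-final [g] ~ [dʒ] alternation.
If /g/ were underlying and a rule turned it into [dʒ] before the CAUS suffix, 'hand' would also alternate; but it has [g] in both [nerubega] and [nerubegɛ].
The underlying segment must be /dʒ/; palato-alveolar /dʒ/ and /ʃ/ become [g] and [s] when no front vowel follows, yielding [g] there.
The underlying form of 'foot' is therefore /fapɛnɛdʒ/.

/fapɛnɛdʒ/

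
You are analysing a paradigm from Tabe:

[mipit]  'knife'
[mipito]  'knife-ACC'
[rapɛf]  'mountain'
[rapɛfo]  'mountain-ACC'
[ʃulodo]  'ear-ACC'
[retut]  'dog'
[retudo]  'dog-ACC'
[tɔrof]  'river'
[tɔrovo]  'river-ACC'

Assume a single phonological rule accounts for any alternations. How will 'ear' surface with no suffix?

[ʃulot]

The root 'dog' surfaces as [retut] and [retudo], with a stem-final [t] ~ [d] alternation.
If /t/ were underlying and a rule turned it into [d] before the ACC suffix, 'knife' would also alternate; but it has [t] in both [mipit] and [mipito].
The alternation reflects word-final obstruent devoicing: voiced obstruents become voiceless word-finally. /d/ is underlying.
The one attested form of 'ear', [ʃulodo], shows underlying /ʃulod/. Applying the same rule word-finally gives [ʃulot].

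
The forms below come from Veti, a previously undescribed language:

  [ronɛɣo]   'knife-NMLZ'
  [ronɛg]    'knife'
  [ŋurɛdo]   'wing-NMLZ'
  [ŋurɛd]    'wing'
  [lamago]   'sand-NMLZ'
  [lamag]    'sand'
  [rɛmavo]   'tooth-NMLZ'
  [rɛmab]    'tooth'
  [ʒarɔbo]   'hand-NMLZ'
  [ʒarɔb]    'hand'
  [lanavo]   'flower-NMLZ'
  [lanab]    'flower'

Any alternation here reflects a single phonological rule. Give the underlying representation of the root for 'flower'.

/lanav/

'flower' shows [v] ~ [b] at the end of the stem ([lanavo] vs [lanab]).
If /b/ were underlying and a rule turned it into [v] before the NMLZ suffix, 'hand' would also alternate; but it has [b] in both [ʒarɔbo] and [ʒarɔb].
So /v/ is underlying, and a rule of word-final hardening — voiced fricatives become stops word-finally — gives [b].
The underlying form of 'flower' is therefore /lanav/.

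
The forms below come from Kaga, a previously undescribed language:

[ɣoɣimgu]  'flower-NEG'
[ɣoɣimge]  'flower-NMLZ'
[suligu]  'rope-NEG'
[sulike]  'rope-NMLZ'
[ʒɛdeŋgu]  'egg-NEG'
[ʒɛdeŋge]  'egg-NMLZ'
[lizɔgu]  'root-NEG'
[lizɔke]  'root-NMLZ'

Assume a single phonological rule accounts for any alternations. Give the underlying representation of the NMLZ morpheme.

/-ke/

The NMLZ morpheme has two allomorphs, [-ge] and [-ke].
By contrast the NEG suffix keeps its initial [g] throughout — that segment must be underlying.
So the underlying form is /-ke/, and voiceless stops become voiced after a nasal.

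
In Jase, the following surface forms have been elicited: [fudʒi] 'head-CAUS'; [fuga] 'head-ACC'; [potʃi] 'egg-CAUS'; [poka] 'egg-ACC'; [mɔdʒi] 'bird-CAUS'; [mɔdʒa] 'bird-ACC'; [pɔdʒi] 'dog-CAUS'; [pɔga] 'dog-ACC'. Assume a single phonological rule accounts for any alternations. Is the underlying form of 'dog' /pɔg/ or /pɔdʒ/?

In [pɔdʒi] and [pɔga] the final segment of 'dog' alternates: [dʒ] ~ [g].
The stem 'bird' ([mɔdʒi], [mɔdʒa]) shows [dʒ] unchanged in both environments, so [dʒ] cannot be basic with [g] derived before the ACC suffix.
Therefore /g/ is basic and [dʒ] is derived by palatalization before a front vowel (/k/ and /g/ become palato-alveolar [tʃ] and [dʒ] before a front vowel).

/pɔg/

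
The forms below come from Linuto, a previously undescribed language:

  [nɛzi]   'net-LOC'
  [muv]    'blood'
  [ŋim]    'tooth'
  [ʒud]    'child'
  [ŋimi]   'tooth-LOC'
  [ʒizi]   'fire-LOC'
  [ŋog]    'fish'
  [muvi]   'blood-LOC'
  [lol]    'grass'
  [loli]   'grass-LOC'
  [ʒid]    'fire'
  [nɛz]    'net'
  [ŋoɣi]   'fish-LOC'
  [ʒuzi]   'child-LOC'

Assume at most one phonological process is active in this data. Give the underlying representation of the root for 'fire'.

'fire' shows [d] ~ [z] at the end of the stem ([ʒid] vs [ʒizi]).
The stem 'net' ([nɛz], [nɛzi]) shows [z] unchanged in both environments, so [z] cannot be basic with [d] derived in isolation.
So /d/ is underlying, and a rule of intervocalic spirantization — voiced stops become fricatives between vowels — gives [z].

/ʒid/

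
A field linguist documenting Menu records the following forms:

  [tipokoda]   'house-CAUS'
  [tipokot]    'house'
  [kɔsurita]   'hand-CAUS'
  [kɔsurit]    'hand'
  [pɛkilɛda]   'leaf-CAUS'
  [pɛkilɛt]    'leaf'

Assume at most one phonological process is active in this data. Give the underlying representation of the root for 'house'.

/tipokod/

'house' shows [d] ~ [t] at the end of the stem ([tipokoda] vs [tipokot]).
If /t/ were underlying and a rule turned it into [d] before the CAUS suffix, 'hand' would also alternate; but it has [t] in both [kɔsurita] and [kɔsurit].
So /d/ is underlying, and a rule of word-final obstruent devoicing — voiced obstruents become voiceless word-finally — gives [t].
Hence 'house' is /tipokod/ underlyingly.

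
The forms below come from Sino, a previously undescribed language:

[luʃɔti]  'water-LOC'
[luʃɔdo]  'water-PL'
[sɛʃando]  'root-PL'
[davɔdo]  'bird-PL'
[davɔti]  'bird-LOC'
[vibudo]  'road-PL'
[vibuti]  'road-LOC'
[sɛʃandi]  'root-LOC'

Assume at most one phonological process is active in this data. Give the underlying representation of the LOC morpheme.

The LOC morpheme has two allomorphs, [-di] and [-ti].
By contrast the PL suffix keeps its initial [d] throughout — that segment must be underlying.
So the underlying form is /-ti/, and voiceless stops become voiced after a nasal.

/-ti/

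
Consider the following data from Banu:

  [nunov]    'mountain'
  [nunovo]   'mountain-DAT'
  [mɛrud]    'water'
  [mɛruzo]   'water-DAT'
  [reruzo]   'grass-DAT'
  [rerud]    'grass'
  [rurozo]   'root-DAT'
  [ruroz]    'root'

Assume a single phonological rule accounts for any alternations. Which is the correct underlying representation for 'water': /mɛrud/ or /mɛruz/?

/mɛrud/

The stem for 'water' ends in [z] in [mɛruzo] but [d] in [mɛrud].
If /z/ were underlying and a rule turned it into [d] in isolation, 'root' would also alternate; but it has [z] in both [rurozo] and [ruroz].
Therefore /d/ is basic and [z] is derived by intervocalic spirantization (voiced stops become fricatives between vowels).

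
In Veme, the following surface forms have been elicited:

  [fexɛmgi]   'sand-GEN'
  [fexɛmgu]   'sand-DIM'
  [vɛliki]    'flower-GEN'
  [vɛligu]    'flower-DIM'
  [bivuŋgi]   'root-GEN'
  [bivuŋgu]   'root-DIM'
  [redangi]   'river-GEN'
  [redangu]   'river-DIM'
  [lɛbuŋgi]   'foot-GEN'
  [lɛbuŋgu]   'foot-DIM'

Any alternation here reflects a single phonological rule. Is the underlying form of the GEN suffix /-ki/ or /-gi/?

/-ki/

The GEN morpheme has two allomorphs, [-gi] and [-ki].
By contrast the DIM suffix keeps its initial [g] throughout — that segment must be underlying.
So the underlying form is /-ki/, and voiceless stops become voiced after a nasal.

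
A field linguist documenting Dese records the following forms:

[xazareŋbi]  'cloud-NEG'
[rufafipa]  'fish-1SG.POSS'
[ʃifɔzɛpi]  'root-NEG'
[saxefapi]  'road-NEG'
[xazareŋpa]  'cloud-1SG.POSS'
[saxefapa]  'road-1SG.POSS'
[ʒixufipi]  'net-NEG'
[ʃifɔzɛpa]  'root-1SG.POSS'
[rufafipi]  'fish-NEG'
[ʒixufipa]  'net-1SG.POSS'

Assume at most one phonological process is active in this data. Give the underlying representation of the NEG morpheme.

/-bi/

The NEG suffix surfaces as [-bi] and [-pi], depending on the final segment of the stem.
The 1SG.POSS suffix, which begins with [p], is invariant after every stem; so [p] is not altered by any rule here.
The NEG suffix is therefore /-bi/ underlyingly, with post-vocalic devoicing: voiced stops become voiceless after a vowel.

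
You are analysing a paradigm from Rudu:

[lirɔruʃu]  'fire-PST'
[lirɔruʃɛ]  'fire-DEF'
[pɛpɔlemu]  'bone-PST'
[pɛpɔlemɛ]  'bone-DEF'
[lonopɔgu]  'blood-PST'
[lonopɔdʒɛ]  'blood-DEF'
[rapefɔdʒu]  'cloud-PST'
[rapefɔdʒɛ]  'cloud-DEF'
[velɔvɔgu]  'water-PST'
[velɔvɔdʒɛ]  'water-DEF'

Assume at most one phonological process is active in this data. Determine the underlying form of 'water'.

/velɔvɔg/

The stem for 'water' ends in [g] in [velɔvɔgu] but [dʒ] in [velɔvɔdʒɛ].
If /dʒ/ were underlying and a rule turned it into [g] before the PST suffix, 'cloud' would also alternate; but it has [dʒ] in both [rapefɔdʒu] and [rapefɔdʒɛ].
So /g/ is underlying, and a rule of palatalization before a front vowel — /g/ becomes palato-alveolar [dʒ] before a front vowel — gives [dʒ].
The underlying form of 'water' is therefore /velɔvɔg/.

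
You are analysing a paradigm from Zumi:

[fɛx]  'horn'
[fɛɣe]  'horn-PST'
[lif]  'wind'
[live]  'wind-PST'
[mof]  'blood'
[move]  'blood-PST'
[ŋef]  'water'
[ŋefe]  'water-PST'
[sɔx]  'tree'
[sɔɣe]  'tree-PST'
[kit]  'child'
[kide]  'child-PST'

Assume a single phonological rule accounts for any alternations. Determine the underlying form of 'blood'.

/mov/

In [mof] and [move] the final segment of 'blood' alternates: [f] ~ [v].
The stem 'water' ([ŋef], [ŋefe]) shows [f] unchanged in both environments, so [f] cannot be basic with [v] derived before the PST suffix.
The alternation reflects word-final obstruent devoicing: voiced obstruents become voiceless word-finally. /v/ is underlying.
The underlying form of 'blood' is therefore /mov/.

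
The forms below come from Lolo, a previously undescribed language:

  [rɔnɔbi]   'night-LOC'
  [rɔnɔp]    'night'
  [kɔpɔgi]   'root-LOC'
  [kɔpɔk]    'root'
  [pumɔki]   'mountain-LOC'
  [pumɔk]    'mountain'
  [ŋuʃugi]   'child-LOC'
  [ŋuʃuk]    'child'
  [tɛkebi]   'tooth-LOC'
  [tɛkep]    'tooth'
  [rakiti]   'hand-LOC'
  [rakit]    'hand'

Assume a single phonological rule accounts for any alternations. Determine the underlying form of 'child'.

/ŋuʃug/

In [ŋuʃugi] and [ŋuʃuk] the final segment of 'child' alternates: [g] ~ [k].
The stem 'mountain' ([pumɔki], [pumɔk]) shows [k] unchanged in both environments, so [k] cannot be basic with [g] derived before the LOC suffix.
The underlying segment must be /g/; voiced obstruents become voiceless word-finally, yielding [k] there.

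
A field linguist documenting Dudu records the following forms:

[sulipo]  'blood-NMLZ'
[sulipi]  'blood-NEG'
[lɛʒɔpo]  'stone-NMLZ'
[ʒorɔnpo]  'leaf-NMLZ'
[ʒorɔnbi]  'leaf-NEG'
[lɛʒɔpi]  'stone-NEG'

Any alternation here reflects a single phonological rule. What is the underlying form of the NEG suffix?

The NEG morpheme has two allomorphs, [-bi] and [-pi].
By contrast the NMLZ suffix keeps its initial [p] throughout — that segment must be underlying.
The NEG suffix is therefore /-bi/ underlyingly, with post-vocalic devoicing: voiced stops become voiceless after a vowel.

/-bi/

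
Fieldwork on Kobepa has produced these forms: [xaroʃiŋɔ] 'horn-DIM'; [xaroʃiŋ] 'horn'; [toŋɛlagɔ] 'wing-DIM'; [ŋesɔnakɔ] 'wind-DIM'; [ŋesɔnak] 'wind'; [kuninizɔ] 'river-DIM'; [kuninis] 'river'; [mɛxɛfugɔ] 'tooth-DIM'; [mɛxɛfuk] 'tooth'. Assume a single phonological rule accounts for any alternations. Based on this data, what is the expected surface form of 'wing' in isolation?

The root 'tooth' surfaces as [mɛxɛfugɔ] and [mɛxɛfuk], with a stem-final [g] ~ [k] alternation.
If /k/ were underlying and a rule turned it into [g] before the DIM suffix, 'wind' would also alternate; but it has [k] in both [ŋesɔnakɔ] and [ŋesɔnak].
So /g/ is underlying, and a rule of word-final obstruent devoicing — voiced obstruents become voiceless word-finally — gives [k].
From [toŋɛlagɔ] the stem 'wing' is /toŋɛlag/; word-finally this yields [toŋɛlak].

[toŋɛlak]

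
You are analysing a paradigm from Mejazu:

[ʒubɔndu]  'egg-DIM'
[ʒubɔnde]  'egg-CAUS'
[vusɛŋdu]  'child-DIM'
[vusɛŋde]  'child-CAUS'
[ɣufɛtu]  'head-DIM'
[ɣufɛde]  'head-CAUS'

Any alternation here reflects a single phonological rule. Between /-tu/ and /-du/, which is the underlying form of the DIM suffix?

The DIM morpheme has two allomorphs, [-du] and [-tu].
The CAUS suffix, which begins with [d], is invariant after every stem; so [d] is not altered by any rule here.
The DIM suffix is therefore /-tu/ underlyingly, with post-nasal voicing: voiceless stops become voiced after a nasal.

/-tu/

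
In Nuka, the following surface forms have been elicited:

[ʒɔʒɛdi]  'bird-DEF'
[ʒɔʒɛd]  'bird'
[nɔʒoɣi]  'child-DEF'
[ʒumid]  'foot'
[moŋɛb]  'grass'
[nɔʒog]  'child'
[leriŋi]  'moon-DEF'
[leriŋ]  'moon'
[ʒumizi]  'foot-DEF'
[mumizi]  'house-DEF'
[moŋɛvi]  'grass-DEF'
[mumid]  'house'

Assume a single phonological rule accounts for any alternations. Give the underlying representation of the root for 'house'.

/mumiz/

'house' shows [d] ~ [z] at the end of the stem ([mumid] vs [mumizi]).
The stem 'bird' ([ʒɔʒɛd], [ʒɔʒɛdi]) shows [d] unchanged in both environments, so [d] cannot be basic with [z] derived before the DEF suffix.
The alternation reflects word-final hardening: voiced fricatives become stops word-finally. /z/ is underlying.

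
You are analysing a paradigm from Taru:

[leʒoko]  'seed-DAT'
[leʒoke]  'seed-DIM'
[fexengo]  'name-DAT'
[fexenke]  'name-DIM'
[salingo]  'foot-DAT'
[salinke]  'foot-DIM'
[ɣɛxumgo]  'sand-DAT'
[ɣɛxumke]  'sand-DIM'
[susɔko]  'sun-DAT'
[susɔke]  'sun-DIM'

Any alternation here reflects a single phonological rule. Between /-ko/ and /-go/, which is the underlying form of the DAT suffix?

/-go/

The DAT suffix surfaces as [-go] and [-ko], depending on the final segment of the stem.
The DIM suffix, which begins with [k], is invariant after every stem; so [k] is not altered by any rule here.
So the underlying form is /-go/, and voiced stops become voiceless after a vowel.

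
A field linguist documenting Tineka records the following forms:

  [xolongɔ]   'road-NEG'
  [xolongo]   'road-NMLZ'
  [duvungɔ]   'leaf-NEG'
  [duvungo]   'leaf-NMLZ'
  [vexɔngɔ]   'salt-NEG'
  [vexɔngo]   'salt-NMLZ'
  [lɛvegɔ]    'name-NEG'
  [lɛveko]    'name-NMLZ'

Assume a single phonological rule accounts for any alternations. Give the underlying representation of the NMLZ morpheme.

/-ko/

The NMLZ suffix surfaces as [-go] and [-ko], depending on the final segment of the stem.
By contrast the NEG suffix keeps its initial [g] throughout — that segment must be underlying.
The NMLZ suffix is therefore /-ko/ underlyingly, with post-nasal voicing: voiceless stops become voiced after a nasal.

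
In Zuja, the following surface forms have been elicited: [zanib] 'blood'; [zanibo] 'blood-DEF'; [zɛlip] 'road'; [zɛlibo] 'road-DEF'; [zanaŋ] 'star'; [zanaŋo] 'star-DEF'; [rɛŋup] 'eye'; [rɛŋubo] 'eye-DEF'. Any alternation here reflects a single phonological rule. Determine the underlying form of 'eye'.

In [rɛŋup] and [rɛŋubo] the final segment of 'eye' alternates: [p] ~ [b].
Compare 'blood', with invariant [b] in [zanib] and [zanibo]: an analysis with underlying /b/ and a rule producing [p] in isolation would wrongly predict alternation here too.
Therefore /p/ is basic and [b] is derived by intervocalic voicing (voiceless stops become voiced between vowels).
Hence 'eye' is /rɛŋup/ underlyingly.

/rɛŋup/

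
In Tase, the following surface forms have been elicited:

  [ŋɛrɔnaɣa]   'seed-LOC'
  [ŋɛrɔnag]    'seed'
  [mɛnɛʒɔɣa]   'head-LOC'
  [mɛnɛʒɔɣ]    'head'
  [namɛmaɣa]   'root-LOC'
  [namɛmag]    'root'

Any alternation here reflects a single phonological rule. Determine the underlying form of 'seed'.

/ŋɛrɔnag/

The stem for 'seed' ends in [ɣ] in [ŋɛrɔnaɣa] but [g] in [ŋɛrɔnag].
Compare 'head', with invariant [ɣ] in [mɛnɛʒɔɣa] and [mɛnɛʒɔɣ]: an analysis with underlying /ɣ/ and a rule producing [g] in isolation would wrongly predict alternation here too.
The alternation reflects intervocalic spirantization: voiced stops become fricatives between vowels. /g/ is underlying.
The underlying form of 'seed' is therefore /ŋɛrɔnag/.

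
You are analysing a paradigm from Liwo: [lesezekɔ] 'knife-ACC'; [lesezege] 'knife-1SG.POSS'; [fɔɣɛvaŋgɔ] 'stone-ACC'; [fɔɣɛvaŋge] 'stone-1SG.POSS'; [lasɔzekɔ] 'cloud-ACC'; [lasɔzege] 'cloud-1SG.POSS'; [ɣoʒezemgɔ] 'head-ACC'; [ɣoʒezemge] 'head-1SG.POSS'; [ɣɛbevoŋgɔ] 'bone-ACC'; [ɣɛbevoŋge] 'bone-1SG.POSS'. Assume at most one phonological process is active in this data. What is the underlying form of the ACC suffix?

/-kɔ/

The ACC morpheme has two allomorphs, [-gɔ] and [-kɔ].
By contrast the 1SG.POSS suffix keeps its initial [g] throughout — that segment must be underlying.
The ACC suffix is therefore /-kɔ/ underlyingly, with post-nasal voicing: voiceless stops become voiced after a nasal.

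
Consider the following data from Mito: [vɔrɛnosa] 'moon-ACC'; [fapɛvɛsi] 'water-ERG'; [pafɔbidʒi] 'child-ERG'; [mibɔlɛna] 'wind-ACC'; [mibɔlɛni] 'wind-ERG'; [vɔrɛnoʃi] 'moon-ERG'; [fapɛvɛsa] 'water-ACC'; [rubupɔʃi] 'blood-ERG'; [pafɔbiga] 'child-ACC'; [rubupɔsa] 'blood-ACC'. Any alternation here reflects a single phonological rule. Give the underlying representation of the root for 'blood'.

/rubupɔʃ/

'blood' shows [s] ~ [ʃ] at the end of the stem ([rubupɔsa] vs [rubupɔʃi]).
If /s/ were underlying and a rule turned it into [ʃ] before the ERG suffix, 'water' would also alternate; but it has [s] in both [fapɛvɛsa] and [fapɛvɛsi].
The underlying segment must be /ʃ/; palato-alveolar /dʒ/ and /ʃ/ become [g] and [s] when no front vowel follows, yielding [s] there.
So 'blood' = /rubupɔʃ/.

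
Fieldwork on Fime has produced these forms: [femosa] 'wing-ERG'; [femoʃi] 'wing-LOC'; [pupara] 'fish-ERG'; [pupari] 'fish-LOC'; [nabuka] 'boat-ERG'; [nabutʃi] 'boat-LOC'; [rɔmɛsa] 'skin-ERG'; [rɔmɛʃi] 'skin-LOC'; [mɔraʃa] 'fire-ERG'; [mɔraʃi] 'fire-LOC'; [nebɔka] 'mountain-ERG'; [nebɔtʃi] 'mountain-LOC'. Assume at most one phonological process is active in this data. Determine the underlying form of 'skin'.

In [rɔmɛsa] and [rɔmɛʃi] the final segment of 'skin' alternates: [s] ~ [ʃ].
Compare 'fire', with invariant [ʃ] in [mɔraʃa] and [mɔraʃi]: an analysis with underlying /ʃ/ and a rule producing [s] before the ERG suffix would wrongly predict alternation here too.
The underlying segment must be /s/; /k/ and /s/ become palato-alveolar [tʃ] and [ʃ] before a front vowel, yielding [ʃ] there.
The underlying form of 'skin' is therefore /rɔmɛs/.

/rɔmɛs/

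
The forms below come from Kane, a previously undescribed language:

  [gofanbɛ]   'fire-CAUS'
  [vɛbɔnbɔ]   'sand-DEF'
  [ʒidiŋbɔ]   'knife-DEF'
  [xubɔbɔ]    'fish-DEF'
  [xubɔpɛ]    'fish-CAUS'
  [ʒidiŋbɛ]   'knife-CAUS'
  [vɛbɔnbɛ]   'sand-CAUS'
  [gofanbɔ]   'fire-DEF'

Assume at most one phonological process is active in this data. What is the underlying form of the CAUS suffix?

/-pɛ/

The CAUS suffix surfaces as [-bɛ] and [-pɛ], depending on the final segment of the stem.
The DEF suffix, which begins with [b], is invariant after every stem; so [b] is not altered by any rule here.
So the underlying form is /-pɛ/, and voiceless stops become voiced after a nasal.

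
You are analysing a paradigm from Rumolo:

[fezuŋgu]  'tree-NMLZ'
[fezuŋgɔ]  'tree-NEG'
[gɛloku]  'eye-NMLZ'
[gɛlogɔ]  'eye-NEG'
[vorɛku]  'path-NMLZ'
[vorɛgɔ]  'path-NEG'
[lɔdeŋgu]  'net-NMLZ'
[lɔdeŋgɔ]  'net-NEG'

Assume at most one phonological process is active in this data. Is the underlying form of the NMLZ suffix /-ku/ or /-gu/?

/-ku/

The NMLZ morpheme has two allomorphs, [-gu] and [-ku].
By contrast the NEG suffix keeps its initial [g] throughout — that segment must be underlying.
So the underlying form is /-ku/, and voiceless stops become voiced after a nasal.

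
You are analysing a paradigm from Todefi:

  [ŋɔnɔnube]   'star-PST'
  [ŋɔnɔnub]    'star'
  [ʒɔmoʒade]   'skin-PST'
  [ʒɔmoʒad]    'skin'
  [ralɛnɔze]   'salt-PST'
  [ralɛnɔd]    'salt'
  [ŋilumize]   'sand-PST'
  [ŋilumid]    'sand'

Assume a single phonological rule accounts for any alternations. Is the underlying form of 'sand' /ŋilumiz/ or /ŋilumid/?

The stem for 'sand' ends in [z] in [ŋilumize] but [d] in [ŋilumid].
Compare 'skin', with invariant [d] in [ʒɔmoʒade] and [ʒɔmoʒad]: an analysis with underlying /d/ and a rule producing [z] before the PST suffix would wrongly predict alternation here too.
So /z/ is underlying, and a rule of word-final hardening — voiced fricatives become stops word-finally — gives [d].

/ŋilumiz/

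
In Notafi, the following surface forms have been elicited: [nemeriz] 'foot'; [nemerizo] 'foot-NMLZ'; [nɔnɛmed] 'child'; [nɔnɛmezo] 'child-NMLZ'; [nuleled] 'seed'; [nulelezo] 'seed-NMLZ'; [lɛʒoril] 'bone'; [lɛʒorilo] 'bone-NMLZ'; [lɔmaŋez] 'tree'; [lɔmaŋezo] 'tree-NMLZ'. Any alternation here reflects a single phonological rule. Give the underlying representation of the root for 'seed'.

/nuleled/

The stem for 'seed' ends in [d] in [nuleled] but [z] in [nulelezo].
Compare 'foot', with invariant [z] in [nemeriz] and [nemerizo]: an analysis with underlying /z/ and a rule producing [d] in isolation would wrongly predict alternation here too.
Therefore /d/ is basic and [z] is derived by intervocalic spirantization (voiced stops become fricatives between vowels).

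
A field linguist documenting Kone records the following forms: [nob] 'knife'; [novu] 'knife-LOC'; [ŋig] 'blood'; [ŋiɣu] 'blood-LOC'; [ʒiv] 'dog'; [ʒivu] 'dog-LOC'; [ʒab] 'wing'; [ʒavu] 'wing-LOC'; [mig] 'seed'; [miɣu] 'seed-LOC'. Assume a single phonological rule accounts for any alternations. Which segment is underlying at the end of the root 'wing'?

/b/

'wing' shows [b] ~ [v] at the end of the stem ([ʒab] vs [ʒavu]).
But 'dog' keeps [v] in both environments ([ʒiv], [ʒivu]), so there is no rule changing /v/ to [b] in isolation.
The underlying segment must be /b/; voiced stops become fricatives between vowels, yielding [v] there.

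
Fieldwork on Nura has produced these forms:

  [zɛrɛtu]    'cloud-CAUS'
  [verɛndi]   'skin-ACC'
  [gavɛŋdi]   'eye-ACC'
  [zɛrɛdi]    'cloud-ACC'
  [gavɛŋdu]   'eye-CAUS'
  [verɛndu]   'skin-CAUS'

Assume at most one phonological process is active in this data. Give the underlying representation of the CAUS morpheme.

/-tu/

The CAUS suffix surfaces as [-du] and [-tu], depending on the final segment of the stem.
The ACC suffix, which begins with [d], is invariant after every stem; so [d] is not altered by any rule here.
The CAUS suffix is therefore /-tu/ underlyingly, with post-nasal voicing: voiceless stops become voiced after a nasal.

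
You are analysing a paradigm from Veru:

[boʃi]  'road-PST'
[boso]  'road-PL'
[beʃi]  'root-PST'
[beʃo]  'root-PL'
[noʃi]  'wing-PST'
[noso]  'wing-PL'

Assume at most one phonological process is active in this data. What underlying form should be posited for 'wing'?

In [noʃi] and [noso] the final segment of 'wing' alternates: [ʃ] ~ [s].
If /ʃ/ were underlying and a rule turned it into [s] before the PL suffix, 'root' would also alternate; but it has [ʃ] in both [beʃi] and [beʃo].
So /s/ is underlying, and a rule of palatalization before a front vowel — /s/ becomes palato-alveolar [ʃ] before a front vowel — gives [ʃ].
So 'wing' = /nos/.

/nos/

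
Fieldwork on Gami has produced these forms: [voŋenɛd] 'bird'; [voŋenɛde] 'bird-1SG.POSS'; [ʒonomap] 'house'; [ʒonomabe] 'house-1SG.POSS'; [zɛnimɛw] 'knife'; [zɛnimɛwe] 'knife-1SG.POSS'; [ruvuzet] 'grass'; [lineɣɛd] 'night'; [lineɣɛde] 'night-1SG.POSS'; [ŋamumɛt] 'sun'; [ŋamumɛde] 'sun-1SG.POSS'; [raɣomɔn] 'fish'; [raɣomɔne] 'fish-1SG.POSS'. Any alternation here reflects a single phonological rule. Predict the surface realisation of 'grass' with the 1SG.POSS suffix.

[ruvuzede]

The root 'sun' surfaces as [ŋamumɛt] and [ŋamumɛde], with a stem-final [t] ~ [d] alternation.
But 'night' keeps [d] in both environments ([lineɣɛd], [lineɣɛde]), so there is no rule changing /d/ to [t] in isolation.
So /t/ is underlying, and a rule of intervocalic voicing — voiceless stops become voiced between vowels — gives [d].
The one attested form of 'grass', [ruvuzet], shows underlying /ruvuzet/. Applying the same rule between vowels gives [ruvuzede].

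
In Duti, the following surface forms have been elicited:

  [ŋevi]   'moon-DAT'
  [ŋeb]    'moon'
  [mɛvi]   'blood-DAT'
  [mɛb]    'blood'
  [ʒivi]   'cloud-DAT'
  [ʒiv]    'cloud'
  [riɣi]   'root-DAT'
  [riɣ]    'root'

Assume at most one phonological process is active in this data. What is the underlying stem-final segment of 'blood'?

In [mɛvi] and [mɛb] the final segment of 'blood' alternates: [v] ~ [b].
The stem 'cloud' ([ʒivi], [ʒiv]) shows [v] unchanged in both environments, so [v] cannot be basic with [b] derived in isolation.
The underlying segment must be /b/; voiced stops become fricatives between vowels, yielding [v] there.

/b/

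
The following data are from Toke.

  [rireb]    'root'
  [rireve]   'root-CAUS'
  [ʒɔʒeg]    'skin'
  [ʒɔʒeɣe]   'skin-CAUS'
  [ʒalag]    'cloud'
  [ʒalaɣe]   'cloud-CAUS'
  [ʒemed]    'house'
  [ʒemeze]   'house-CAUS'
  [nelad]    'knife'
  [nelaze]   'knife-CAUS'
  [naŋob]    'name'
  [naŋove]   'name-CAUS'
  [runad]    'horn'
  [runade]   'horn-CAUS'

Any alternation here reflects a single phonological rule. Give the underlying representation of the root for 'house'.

/ʒemez/

The root 'house' surfaces as [ʒemed] and [ʒemeze], with a stem-final [d] ~ [z] alternation.
Compare 'horn', with invariant [d] in [runad] and [runade]: an analysis with underlying /d/ and a rule producing [z] before the CAUS suffix would wrongly predict alternation here too.
Therefore /z/ is basic and [d] is derived by word-final hardening (voiced fricatives become stops word-finally).
The underlying form of 'house' is therefore /ʒemez/.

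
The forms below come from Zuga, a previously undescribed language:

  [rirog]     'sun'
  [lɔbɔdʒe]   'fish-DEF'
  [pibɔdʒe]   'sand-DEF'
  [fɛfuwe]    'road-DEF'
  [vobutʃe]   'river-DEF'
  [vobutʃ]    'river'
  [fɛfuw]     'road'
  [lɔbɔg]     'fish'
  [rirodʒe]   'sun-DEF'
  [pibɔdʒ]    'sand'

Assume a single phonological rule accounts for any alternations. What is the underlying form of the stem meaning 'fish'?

'fish' shows [dʒ] ~ [g] at the end of the stem ([lɔbɔdʒe] vs [lɔbɔg]).
The stem 'sand' ([pibɔdʒe], [pibɔdʒ]) shows [dʒ] unchanged in both environments, so [dʒ] cannot be basic with [g] derived in isolation.
Therefore /g/ is basic and [dʒ] is derived by palatalization before a front vowel (/g/ becomes palato-alveolar [dʒ] before a front vowel).
Hence 'fish' is /lɔbɔg/ underlyingly.

/lɔbɔg/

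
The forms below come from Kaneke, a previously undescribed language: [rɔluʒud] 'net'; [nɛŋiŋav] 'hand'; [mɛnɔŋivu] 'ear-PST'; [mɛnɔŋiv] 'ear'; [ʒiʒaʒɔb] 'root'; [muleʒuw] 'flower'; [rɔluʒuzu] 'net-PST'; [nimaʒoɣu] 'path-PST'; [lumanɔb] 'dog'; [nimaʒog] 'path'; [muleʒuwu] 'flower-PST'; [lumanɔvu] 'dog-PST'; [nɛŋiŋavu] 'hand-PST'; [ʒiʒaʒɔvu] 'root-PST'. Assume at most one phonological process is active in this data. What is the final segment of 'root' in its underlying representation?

The root 'root' surfaces as [ʒiʒaʒɔb] and [ʒiʒaʒɔvu], with a stem-final [b] ~ [v] alternation.
Compare 'hand', with invariant [v] in [nɛŋiŋav] and [nɛŋiŋavu]: an analysis with underlying /v/ and a rule producing [b] in isolation would wrongly predict alternation here too.
So /b/ is underlying, and a rule of intervocalic spirantization — voiced stops become fricatives between vowels — gives [v].

/b/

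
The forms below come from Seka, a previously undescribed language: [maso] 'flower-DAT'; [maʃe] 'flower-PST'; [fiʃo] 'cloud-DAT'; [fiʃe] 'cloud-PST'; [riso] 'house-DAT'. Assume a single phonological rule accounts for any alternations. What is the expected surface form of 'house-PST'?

[riʃe]

The root 'flower' surfaces as [maso] and [maʃe], with a stem-final [s] ~ [ʃ] alternation.
The stem 'cloud' ([fiʃo], [fiʃe]) shows [ʃ] unchanged in both environments, so [ʃ] cannot be basic with [s] derived before the DAT suffix.
So /s/ is underlying, and a rule of palatalization before a front vowel — /s/ becomes palato-alveolar [ʃ] before a front vowel — gives [ʃ].
From [riso] the stem 'house' is /ris/; before a front vowel this yields [riʃe].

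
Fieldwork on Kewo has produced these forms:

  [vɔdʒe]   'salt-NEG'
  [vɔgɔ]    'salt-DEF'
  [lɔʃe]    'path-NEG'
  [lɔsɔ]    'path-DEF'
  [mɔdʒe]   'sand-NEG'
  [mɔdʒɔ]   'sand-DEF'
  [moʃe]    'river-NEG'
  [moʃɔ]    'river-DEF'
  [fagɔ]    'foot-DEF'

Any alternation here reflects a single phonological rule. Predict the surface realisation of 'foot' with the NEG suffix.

The root 'salt' surfaces as [vɔdʒe] and [vɔgɔ], with a stem-final [dʒ] ~ [g] alternation.
The stem 'sand' ([mɔdʒe], [mɔdʒɔ]) shows [dʒ] unchanged in both environments, so [dʒ] cannot be basic with [g] derived before the DEF suffix.
Therefore /g/ is basic and [dʒ] is derived by palatalization before a front vowel (/g/ and /s/ become palato-alveolar [dʒ] and [ʃ] before a front vowel).
The one attested form of 'foot', [fagɔ], shows underlying /fag/. Applying the same rule before a front vowel gives [fadʒe].

[fadʒe]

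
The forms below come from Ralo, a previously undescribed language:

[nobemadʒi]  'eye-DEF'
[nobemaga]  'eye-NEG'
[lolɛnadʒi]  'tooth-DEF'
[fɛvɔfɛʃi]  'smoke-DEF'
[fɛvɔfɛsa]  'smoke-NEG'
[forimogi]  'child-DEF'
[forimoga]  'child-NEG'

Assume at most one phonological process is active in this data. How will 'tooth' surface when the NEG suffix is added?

The stem for 'eye' ends in [dʒ] in [nobemadʒi] but [g] in [nobemaga].
If /g/ were underlying and a rule turned it into [dʒ] before the DEF suffix, 'child' would also alternate; but it has [g] in both [forimogi] and [forimoga].
The alternation reflects depalatalization: palato-alveolar /dʒ/ and /ʃ/ become [g] and [s] when no front vowel follows. /dʒ/ is underlying.
The one attested form of 'tooth', [lolɛnadʒi], shows underlying /lolɛnadʒ/. Applying the same rule when no front vowel follows gives [lolɛnaga].

[lolɛnaga]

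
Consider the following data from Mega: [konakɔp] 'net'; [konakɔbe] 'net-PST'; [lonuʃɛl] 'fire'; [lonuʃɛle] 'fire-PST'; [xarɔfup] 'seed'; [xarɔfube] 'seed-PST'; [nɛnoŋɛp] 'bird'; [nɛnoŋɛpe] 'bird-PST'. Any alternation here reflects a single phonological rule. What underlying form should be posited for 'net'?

The stem for 'net' ends in [p] in [konakɔp] but [b] in [konakɔbe].
The stem 'bird' ([nɛnoŋɛp], [nɛnoŋɛpe]) shows [p] unchanged in both environments, so [p] cannot be basic with [b] derived before the PST suffix.
Therefore /b/ is basic and [p] is derived by word-final obstruent devoicing (voiced obstruents become voiceless word-finally).
The underlying form of 'net' is therefore /konakɔb/.

/konakɔb/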